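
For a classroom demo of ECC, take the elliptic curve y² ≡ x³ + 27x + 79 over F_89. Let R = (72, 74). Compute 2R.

(0, 41)

tangent at (72, 74): λ = (3·72² + 27)/(2·74) ≡ 4/59. 59⁻¹ ≡ 86 (mod 89) since 59·86 = 5074 ≡ 1, so λ ≡ 4·86 ≡ 77.
  x = λ² - 72 - 72 = 5929 - 144 ≡ 0; y = λ·(72 - 0) - 74 ≡ 41. → (0, 41)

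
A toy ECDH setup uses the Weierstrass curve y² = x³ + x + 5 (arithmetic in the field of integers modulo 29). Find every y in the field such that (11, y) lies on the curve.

10, 19

x³ + 1x + 5 = 1347 ≡ 13 (mod 29).
Square roots of 13 mod 29: 10 and 19 (since 10² = 100 ≡ 13).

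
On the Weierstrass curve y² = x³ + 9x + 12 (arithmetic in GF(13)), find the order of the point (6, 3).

2P: tangent at (6, 3): λ = (3·6² + 9)/(2·3) ≡ 0/6. 6⁻¹ ≡ 11 (mod 13), so λ ≡ 0·11 ≡ 0.
  x = λ² - 6 - 6 = 0 - 12 ≡ 1; y = λ·(6 - 1) - 3 ≡ 10. → (1, 10)
3P: (1, 10) + (6, 3). λ = (3 - 10)/(6 - 1) ≡ 6/5 mod 13. 5⁻¹ ≡ 8 (mod 13), so λ ≡ 9.
  x = λ² - 1 - 6 = 81 - 7 ≡ 9; y = λ·(1 - 9) - 10 ≡ 9. → (9, 9)
4P: (9, 9) + (6, 3). λ = (3 - 9)/(6 - 9) ≡ 7/10 mod 13. 10⁻¹ ≡ 4 (mod 13), so λ ≡ 2.
  x = λ² - 9 - 6 = 4 - 15 ≡ 2; y = λ·(9 - 2) - 9 ≡ 5. → (2, 5)
5P: (2, 5) + (6, 3). λ = (3 - 5)/(6 - 2) ≡ 11/4 mod 13. 4⁻¹ ≡ 10 (mod 13), so λ ≡ 6.
  x = λ² - 2 - 6 = 36 - 8 ≡ 2; y = λ·(2 - 2) - 5 ≡ 8. → (2, 8)
6P: (2, 8) + (6, 3). λ = (3 - 8)/(6 - 2) ≡ 8/4 mod 13. 4⁻¹ ≡ 10 (mod 13), so λ ≡ 2.
  x = λ² - 2 - 6 = 4 - 8 ≡ 9; y = λ·(2 - 9) - 8 ≡ 4. → (9, 4)
7P: (9, 4) + (6, 3). λ = (3 - 4)/(6 - 9) ≡ 12/10 mod 13. 10⁻¹ ≡ 4 (mod 13), so λ ≡ 9.
  x = λ² - 9 - 6 = 81 - 15 ≡ 1; y = λ·(9 - 1) - 4 ≡ 3. → (1, 3)
8P: (1, 3) + (6, 3). λ = (3 - 3)/(6 - 1) ≡ 0/5 mod 13. 5⁻¹ ≡ 8 (mod 13) since 5·8 = 40 ≡ 1, so λ ≡ 0.
  x = λ² - 1 - 6 = 0 - 7 ≡ 6; y = λ·(1 - 6) - 3 ≡ 10. → (6, 10)
9P: (6, 10) + (6, 3): same x and y₁ ≡ -y₂, so the sum is O.
9P = O, so the order is 9.

9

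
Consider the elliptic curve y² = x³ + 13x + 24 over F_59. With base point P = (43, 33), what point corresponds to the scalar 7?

Repeated addition: build up to 7P.
2P: tangent at (43, 33): λ = (3·43² + 13)/(2·33) ≡ 14/7. 7⁻¹ ≡ 17 (mod 59), so λ ≡ 14·17 ≡ 2.
  x = λ² - 43 - 43 = 4 - 86 ≡ 36; y = λ·(43 - 36) - 33 ≡ 40. → (36, 40)
3P: (36, 40) + (43, 33). λ = (33 - 40)/(43 - 36) ≡ 52/7 mod 59. 7⁻¹ ≡ 17 (mod 59) since 7·17 = 119 ≡ 1, so λ ≡ 58.
  x = λ² - 36 - 43 = 3364 - 79 ≡ 40; y = λ·(36 - 40) - 40 ≡ 23. → (40, 23)
4P: (40, 23) + (43, 33). λ = (33 - 23)/(43 - 40) ≡ 10/3 mod 59. 3⁻¹ ≡ 20 (mod 59), so λ ≡ 23.
  x = λ² - 40 - 43 = 529 - 83 ≡ 33; y = λ·(40 - 33) - 23 ≡ 20. → (33, 20)
5P: (33, 20) + (43, 33). λ = (33 - 20)/(43 - 33) ≡ 13/10 mod 59. 10⁻¹ ≡ 6 (mod 59) since 10·6 = 60 ≡ 1, so λ ≡ 19.
  x = λ² - 33 - 43 = 361 - 76 ≡ 49; y = λ·(33 - 49) - 20 ≡ 30. → (49, 30)
6P: (49, 30) + (43, 33). λ = (33 - 30)/(43 - 49) ≡ 3/53 mod 59. 53⁻¹ ≡ 49 (mod 59) since 53·49 = 2597 ≡ 1, so λ ≡ 29.
  x = λ² - 49 - 43 = 841 - 92 ≡ 41; y = λ·(49 - 41) - 30 ≡ 25. → (41, 25)
7P: (41, 25) + (43, 33). λ = (33 - 25)/(43 - 41) ≡ 8/2 mod 59. 2⁻¹ ≡ 30 (mod 59), so λ ≡ 4.
  x = λ² - 41 - 43 = 16 - 84 ≡ 50; y = λ·(41 - 50) - 25 ≡ 57. → (50, 57)

(50, 57)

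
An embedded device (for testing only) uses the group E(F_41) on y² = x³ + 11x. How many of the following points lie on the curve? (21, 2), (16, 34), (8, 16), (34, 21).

2

(21, 2): 2² ≡ 4, rhs ≡ 21 → off.
(16, 34): 34² ≡ 8, rhs ≡ 8 → on.
(8, 16): 16² ≡ 10, rhs ≡ 26 → off.
(34, 21): 21² ≡ 31, rhs ≡ 31 → on.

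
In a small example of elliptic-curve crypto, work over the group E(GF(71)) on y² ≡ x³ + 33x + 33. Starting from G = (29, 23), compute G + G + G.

(65, 51)

Repeated addition: build up to 3G.
2G: tangent at (29, 23): λ = (3·29² + 33)/(2·23) ≡ 0/46. 46⁻¹ ≡ 17 (mod 71) since 46·17 = 782 ≡ 1, so λ ≡ 0·17 ≡ 0.
  x = λ² - 29 - 29 = 0 - 58 ≡ 13; y = λ·(29 - 13) - 23 ≡ 48. → (13, 48)
3G: (13, 48) + (29, 23). λ = (23 - 48)/(29 - 13) ≡ 46/16 mod 71. 16⁻¹ ≡ 40 (mod 71) since 16·40 = 640 ≡ 1, so λ ≡ 65.
  x = λ² - 13 - 29 = 4225 - 42 ≡ 65; y = λ·(13 - 65) - 48 ≡ 51. → (65, 51)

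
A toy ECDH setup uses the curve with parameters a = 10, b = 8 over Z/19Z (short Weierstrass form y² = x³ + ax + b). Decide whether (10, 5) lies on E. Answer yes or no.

y² = 5² ≡ 6; x³ + 10x + 8 = 1108 ≡ 6 (mod 19). 6 = 6.

yes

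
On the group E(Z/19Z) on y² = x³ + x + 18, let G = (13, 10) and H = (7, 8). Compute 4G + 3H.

(8, 5)

First 4G:
Repeated addition: build up to 4G.
2G: tangent at (13, 10): λ = (3·13² + 1)/(2·10) ≡ 14/1. 1⁻¹ ≡ 1 (mod 19), so λ ≡ 14·1 ≡ 14.
  x = λ² - 13 - 13 = 196 - 26 ≡ 18; y = λ·(13 - 18) - 10 ≡ 15. → (18, 15)
3G: (18, 15) + (13, 10). λ = (10 - 15)/(13 - 18) ≡ 14/14 mod 19. 14⁻¹ ≡ 15 (mod 19) since 14·15 = 210 ≡ 1, so λ ≡ 1.
  x = λ² - 18 - 13 = 1 - 31 ≡ 8; y = λ·(18 - 8) - 15 ≡ 14. → (8, 14)
4G: (8, 14) + (13, 10). λ = (10 - 14)/(13 - 8) ≡ 15/5 mod 19. 5⁻¹ ≡ 4 (mod 19) since 5·4 = 20 ≡ 1, so λ ≡ 3.
  x = λ² - 8 - 13 = 9 - 21 ≡ 7; y = λ·(8 - 7) - 14 ≡ 8. → (7, 8)
4G = (7, 8).
Next 3H:
Repeated addition: build up to 3H.
2H: tangent at (7, 8): λ = (3·7² + 1)/(2·8) ≡ 15/16. 16⁻¹ ≡ 6 (mod 19) since 16·6 = 96 ≡ 1, so λ ≡ 15·6 ≡ 14.
  x = λ² - 7 - 7 = 196 - 14 ≡ 11; y = λ·(7 - 11) - 8 ≡ 12. → (11, 12)
3H: (11, 12) + (7, 8). λ = (8 - 12)/(7 - 11) ≡ 15/15 mod 19. 15⁻¹ ≡ 14 (mod 19) since 15·14 = 210 ≡ 1, so λ ≡ 1.
  x = λ² - 11 - 7 = 1 - 18 ≡ 2; y = λ·(11 - 2) - 12 ≡ 16. → (2, 16)
3H = (2, 16).
Finally 4G + 3H:
(7, 8) + (2, 16). λ = (16 - 8)/(2 - 7) ≡ 8/14 mod 19. 14⁻¹ ≡ 15 (mod 19), so λ ≡ 6.
  x = λ² - 7 - 2 = 36 - 9 ≡ 8; y = λ·(7 - 8) - 8 ≡ 5. → (8, 5)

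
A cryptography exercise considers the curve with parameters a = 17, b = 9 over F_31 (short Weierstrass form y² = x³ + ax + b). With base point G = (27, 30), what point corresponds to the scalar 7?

Repeated addition: build up to 7G.
2G: tangent at (27, 30): λ = (3·27² + 17)/(2·30) ≡ 3/29. 29⁻¹ ≡ 15 (mod 31), so λ ≡ 3·15 ≡ 14.
  x = λ² - 27 - 27 = 196 - 54 ≡ 18; y = λ·(27 - 18) - 30 ≡ 3. → (18, 3)
3G: (18, 3) + (27, 30). λ = (30 - 3)/(27 - 18) ≡ 27/9 mod 31. 9⁻¹ ≡ 7 (mod 31), so λ ≡ 3.
  x = λ² - 18 - 27 = 9 - 45 ≡ 26; y = λ·(18 - 26) - 3 ≡ 4. → (26, 4)
4G: (26, 4) + (27, 30). λ = (30 - 4)/(27 - 26) ≡ 26/1 mod 31. 1⁻¹ ≡ 1 (mod 31), so λ ≡ 26.
  x = λ² - 26 - 27 = 676 - 53 ≡ 3; y = λ·(26 - 3) - 4 ≡ 5. → (3, 5)
5G: (3, 5) + (27, 30). λ = (30 - 5)/(27 - 3) ≡ 25/24 mod 31. 24⁻¹ ≡ 22 (mod 31), so λ ≡ 23.
  x = λ² - 3 - 27 = 529 - 30 ≡ 3; y = λ·(3 - 3) - 5 ≡ 26. → (3, 26)
6G: (3, 26) + (27, 30). λ = (30 - 26)/(27 - 3) ≡ 4/24 mod 31. 24⁻¹ ≡ 22 (mod 31), so λ ≡ 26.
  x = λ² - 3 - 27 = 676 - 30 ≡ 26; y = λ·(3 - 26) - 26 ≡ 27. → (26, 27)
7G: (26, 27) + (27, 30). λ = (30 - 27)/(27 - 26) ≡ 3/1 mod 31. 1⁻¹ ≡ 1 (mod 31) since 1·1 = 1 ≡ 1, so λ ≡ 3.
  x = λ² - 26 - 27 = 9 - 53 ≡ 18; y = λ·(26 - 18) - 27 ≡ 28. → (18, 28)

(18, 28)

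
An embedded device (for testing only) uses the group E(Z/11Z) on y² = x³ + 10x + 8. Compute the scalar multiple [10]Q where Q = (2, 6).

(6, 8)

Repeated addition: build up to 10Q.
2Q: tangent at (2, 6): λ = (3·2² + 10)/(2·6) ≡ 0/1. 1⁻¹ ≡ 1 (mod 11), so λ ≡ 0·1 ≡ 0.
  x = λ² - 2 - 2 = 0 - 4 ≡ 7; y = λ·(2 - 7) - 6 ≡ 5. → (7, 5)
3Q: (7, 5) + (2, 6). λ = (6 - 5)/(2 - 7) ≡ 1/6 mod 11. 6⁻¹ ≡ 2 (mod 11) since 6·2 = 12 ≡ 1, so λ ≡ 2.
  x = λ² - 7 - 2 = 4 - 9 ≡ 6; y = λ·(7 - 6) - 5 ≡ 8. → (6, 8)
4Q: (6, 8) + (2, 6). λ = (6 - 8)/(2 - 6) ≡ 9/7 mod 11. 7⁻¹ ≡ 8 (mod 11), so λ ≡ 6.
  x = λ² - 6 - 2 = 36 - 8 ≡ 6; y = λ·(6 - 6) - 8 ≡ 3. → (6, 3)
5Q: (6, 3) + (2, 6). λ = (6 - 3)/(2 - 6) ≡ 3/7 mod 11. 7⁻¹ ≡ 8 (mod 11), so λ ≡ 2.
  x = λ² - 6 - 2 = 4 - 8 ≡ 7; y = λ·(6 - 7) - 3 ≡ 6. → (7, 6)
6Q: (7, 6) + (2, 6). λ = (6 - 6)/(2 - 7) ≡ 0/6 mod 11. 6⁻¹ ≡ 2 (mod 11) since 6·2 = 12 ≡ 1, so λ ≡ 0.
  x = λ² - 7 - 2 = 0 - 9 ≡ 2; y = λ·(7 - 2) - 6 ≡ 5. → (2, 5)
7Q: (2, 5) + (2, 6): same x and y₁ ≡ -y₂, so the sum is the point at infinity.
8Q: the point at infinity + (2, 6) = (2, 6) (identity).
9Q: tangent at (2, 6): λ = (3·2² + 10)/(2·6) ≡ 0/1. 1⁻¹ ≡ 1 (mod 11), so λ ≡ 0·1 ≡ 0.
  x = λ² - 2 - 2 = 0 - 4 ≡ 7; y = λ·(2 - 7) - 6 ≡ 5. → (7, 5)
10Q: (7, 5) + (2, 6). λ = (6 - 5)/(2 - 7) ≡ 1/6 mod 11. 6⁻¹ ≡ 2 (mod 11) since 6·2 = 12 ≡ 1, so λ ≡ 2.
  x = λ² - 7 - 2 = 4 - 9 ≡ 6; y = λ·(7 - 6) - 5 ≡ 8. → (6, 8)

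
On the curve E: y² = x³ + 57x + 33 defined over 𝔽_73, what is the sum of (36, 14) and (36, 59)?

O

The two points share x = 36 and their y-coordinates satisfy 14 + 59 ≡ 0 (mod 73), so they are inverses. Their sum is O.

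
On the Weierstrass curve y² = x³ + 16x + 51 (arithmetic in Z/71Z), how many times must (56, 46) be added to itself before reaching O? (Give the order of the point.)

2P: tangent at (56, 46): λ = (3·56² + 16)/(2·46) ≡ 52/21. 21⁻¹ ≡ 44 (mod 71) since 21·44 = 924 ≡ 1, so λ ≡ 52·44 ≡ 16.
  x = λ² - 56 - 56 = 256 - 112 ≡ 2; y = λ·(56 - 2) - 46 ≡ 37. → (2, 37)
3P: (2, 37) + (56, 46). λ = (46 - 37)/(56 - 2) ≡ 9/54 mod 71. 54⁻¹ ≡ 25 (mod 71), so λ ≡ 12.
  x = λ² - 2 - 56 = 144 - 58 ≡ 15; y = λ·(2 - 15) - 37 ≡ 20. → (15, 20)
4P: (15, 20) + (56, 46). λ = (46 - 20)/(56 - 15) ≡ 26/41 mod 71. 41⁻¹ ≡ 26 (mod 71) since 41·26 = 1066 ≡ 1, so λ ≡ 37.
  x = λ² - 15 - 56 = 1369 - 71 ≡ 20; y = λ·(15 - 20) - 20 ≡ 8. → (20, 8)
5P: (20, 8) + (56, 46). λ = (46 - 8)/(56 - 20) ≡ 38/36 mod 71. 36⁻¹ ≡ 2 (mod 71), so λ ≡ 5.
  x = λ² - 20 - 56 = 25 - 76 ≡ 20; y = λ·(20 - 20) - 8 ≡ 63. → (20, 63)
6P: (20, 63) + (56, 46). λ = (46 - 63)/(56 - 20) ≡ 54/36 mod 71. 36⁻¹ ≡ 2 (mod 71), so λ ≡ 37.
  x = λ² - 20 - 56 = 1369 - 76 ≡ 15; y = λ·(20 - 15) - 63 ≡ 51. → (15, 51)
7P: (15, 51) + (56, 46). λ = (46 - 51)/(56 - 15) ≡ 66/41 mod 71. 41⁻¹ ≡ 26 (mod 71) since 41·26 = 1066 ≡ 1, so λ ≡ 12.
  x = λ² - 15 - 56 = 144 - 71 ≡ 2; y = λ·(15 - 2) - 51 ≡ 34. → (2, 34)
8P: (2, 34) + (56, 46). λ = (46 - 34)/(56 - 2) ≡ 12/54 mod 71. 54⁻¹ ≡ 25 (mod 71) since 54·25 = 1350 ≡ 1, so λ ≡ 16.
  x = λ² - 2 - 56 = 256 - 58 ≡ 56; y = λ·(2 - 56) - 34 ≡ 25. → (56, 25)
9P: (56, 25) + (56, 46): same x and y₁ ≡ -y₂, so the sum is O.
9P = O, so the order is 9.

9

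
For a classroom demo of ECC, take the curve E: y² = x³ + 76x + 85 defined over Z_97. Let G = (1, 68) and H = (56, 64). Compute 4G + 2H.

First 4G:
Repeated addition: build up to 4G.
2G: tangent at (1, 68): λ = (3·1² + 76)/(2·68) ≡ 79/39. 39⁻¹ ≡ 5 (mod 97) since 39·5 = 195 ≡ 1, so λ ≡ 79·5 ≡ 7.
  x = λ² - 1 - 1 = 49 - 2 ≡ 47; y = λ·(1 - 47) - 68 ≡ 95. → (47, 95)
3G: (47, 95) + (1, 68). λ = (68 - 95)/(1 - 47) ≡ 70/51 mod 97. 51⁻¹ ≡ 78 (mod 97), so λ ≡ 28.
  x = λ² - 47 - 1 = 784 - 48 ≡ 57; y = λ·(47 - 57) - 95 ≡ 13. → (57, 13)
4G: (57, 13) + (1, 68). λ = (68 - 13)/(1 - 57) ≡ 55/41 mod 97. 41⁻¹ ≡ 71 (mod 97), so λ ≡ 25.
  x = λ² - 57 - 1 = 625 - 58 ≡ 82; y = λ·(57 - 82) - 13 ≡ 41. → (82, 41)
4G = (82, 41).
Next 2H:
Repeated addition: build up to 2H.
2H: tangent at (56, 64): λ = (3·56² + 76)/(2·64) ≡ 75/31. 31⁻¹ ≡ 72 (mod 97), so λ ≡ 75·72 ≡ 65.
  x = λ² - 56 - 56 = 4225 - 112 ≡ 39; y = λ·(56 - 39) - 64 ≡ 71. → (39, 71)
2H = (39, 71).
Finally 4G + 2H:
(82, 41) + (39, 71). λ = (71 - 41)/(39 - 82) ≡ 30/54 mod 97. 54⁻¹ ≡ 9 (mod 97) since 54·9 = 486 ≡ 1, so λ ≡ 76.
  x = λ² - 82 - 39 = 5776 - 121 ≡ 29; y = λ·(82 - 29) - 41 ≡ 10. → (29, 10)

(29, 10)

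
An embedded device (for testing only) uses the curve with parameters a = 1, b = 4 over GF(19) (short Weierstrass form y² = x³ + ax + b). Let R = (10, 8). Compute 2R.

tangent at (10, 8): λ = (3·10² + 1)/(2·8) ≡ 16/16. 16⁻¹ ≡ 6 (mod 19), so λ ≡ 16·6 ≡ 1.
  x = λ² - 10 - 10 = 1 - 20 ≡ 0; y = λ·(10 - 0) - 8 ≡ 2. → (0, 2)

(0, 2)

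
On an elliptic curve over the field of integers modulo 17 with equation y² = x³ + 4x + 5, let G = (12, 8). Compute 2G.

(12, 9)

tangent at (12, 8): λ = (3·12² + 4)/(2·8) ≡ 11/16. 16⁻¹ ≡ 16 (mod 17), so λ ≡ 11·16 ≡ 6.
  x = λ² - 12 - 12 = 36 - 24 ≡ 12; y = λ·(12 - 12) - 8 ≡ 9. → (12, 9)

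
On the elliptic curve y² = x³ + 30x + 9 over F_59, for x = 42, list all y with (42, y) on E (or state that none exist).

x³ + 30x + 9 = 75357 ≡ 14 (mod 59).
14 is a non-residue mod 59; no y exists.

none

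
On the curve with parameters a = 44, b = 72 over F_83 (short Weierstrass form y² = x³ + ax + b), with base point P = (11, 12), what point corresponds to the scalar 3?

Repeated addition: build up to 3P.
2P: tangent at (11, 12): λ = (3·11² + 44)/(2·12) ≡ 75/24. 24⁻¹ ≡ 45 (mod 83), so λ ≡ 75·45 ≡ 55.
  x = λ² - 11 - 11 = 3025 - 22 ≡ 15; y = λ·(11 - 15) - 12 ≡ 17. → (15, 17)
3P: (15, 17) + (11, 12). λ = (12 - 17)/(11 - 15) ≡ 78/79 mod 83. 79⁻¹ ≡ 62 (mod 83), so λ ≡ 22.
  x = λ² - 15 - 11 = 484 - 26 ≡ 43; y = λ·(15 - 43) - 17 ≡ 31. → (43, 31)

(43, 31)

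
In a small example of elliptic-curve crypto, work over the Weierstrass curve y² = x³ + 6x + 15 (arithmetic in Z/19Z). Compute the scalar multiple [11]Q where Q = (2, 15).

(11, 5)

Double-and-add on 11 = (1011)₂. Start with Q = (2, 15) for the leading 1-bit.
double: tangent at (2, 15): λ = (3·2² + 6)/(2·15) ≡ 18/11. 11⁻¹ ≡ 7 (mod 19), so λ ≡ 18·7 ≡ 12.
  x = λ² - 2 - 2 = 144 - 4 ≡ 7; y = λ·(2 - 7) - 15 ≡ 1. → (7, 1)
double: tangent at (7, 1): λ = (3·7² + 6)/(2·1) ≡ 1/2. 2⁻¹ ≡ 10 (mod 19) since 2·10 = 20 ≡ 1, so λ ≡ 1·10 ≡ 10.
  x = λ² - 7 - 7 = 100 - 14 ≡ 10; y = λ·(7 - 10) - 1 ≡ 7. → (10, 7)
add Q: (10, 7) + (2, 15). λ = (15 - 7)/(2 - 10) ≡ 8/11 mod 19. 11⁻¹ ≡ 7 (mod 19), so λ ≡ 18.
  x = λ² - 10 - 2 = 324 - 12 ≡ 8; y = λ·(10 - 8) - 7 ≡ 10. → (8, 10)
double: tangent at (8, 10): λ = (3·8² + 6)/(2·10) ≡ 8/1. 1⁻¹ ≡ 1 (mod 19) since 1·1 = 1 ≡ 1, so λ ≡ 8·1 ≡ 8.
  x = λ² - 8 - 8 = 64 - 16 ≡ 10; y = λ·(8 - 10) - 10 ≡ 12. → (10, 12)
add Q: (10, 12) + (2, 15). λ = (15 - 12)/(2 - 10) ≡ 3/11 mod 19. 11⁻¹ ≡ 7 (mod 19) since 11·7 = 77 ≡ 1, so λ ≡ 2.
  x = λ² - 10 - 2 = 4 - 12 ≡ 11; y = λ·(10 - 11) - 12 ≡ 5. → (11, 5)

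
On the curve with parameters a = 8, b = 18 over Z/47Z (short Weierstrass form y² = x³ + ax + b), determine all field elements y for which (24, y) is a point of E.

13, 34

x³ + 8x + 18 = 14034 ≡ 28 (mod 47).
Square roots of 28 mod 47: 13 and 34 (since 13² = 169 ≡ 28).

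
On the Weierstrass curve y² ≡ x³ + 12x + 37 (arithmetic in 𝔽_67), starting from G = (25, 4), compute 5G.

Double-and-add on 5 = (101)₂. Start with G = (25, 4) for the leading 1-bit.
double: tangent at (25, 4): λ = (3·25² + 12)/(2·4) ≡ 11/8. 8⁻¹ ≡ 42 (mod 67) since 8·42 = 336 ≡ 1, so λ ≡ 11·42 ≡ 60.
  x = λ² - 25 - 25 = 3600 - 50 ≡ 66; y = λ·(25 - 66) - 4 ≡ 15. → (66, 15)
double: tangent at (66, 15): λ = (3·66² + 12)/(2·15) ≡ 15/30. 30⁻¹ ≡ 38 (mod 67), so λ ≡ 15·38 ≡ 34.
  x = λ² - 66 - 66 = 1156 - 132 ≡ 19; y = λ·(66 - 19) - 15 ≡ 42. → (19, 42)
add G: (19, 42) + (25, 4). λ = (4 - 42)/(25 - 19) ≡ 29/6 mod 67. 6⁻¹ ≡ 56 (mod 67), so λ ≡ 16.
  x = λ² - 19 - 25 = 256 - 44 ≡ 11; y = λ·(19 - 11) - 42 ≡ 19. → (11, 19)

(11, 19)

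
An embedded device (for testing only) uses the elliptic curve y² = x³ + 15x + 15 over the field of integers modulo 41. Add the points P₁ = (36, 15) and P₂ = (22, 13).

(36, 15) + (22, 13). λ = (13 - 15)/(22 - 36) ≡ 39/27 mod 41. 27⁻¹ ≡ 38 (mod 41), so λ ≡ 6.
  x = λ² - 36 - 22 = 36 - 58 ≡ 19; y = λ·(36 - 19) - 15 ≡ 5. → (19, 5)

(19, 5)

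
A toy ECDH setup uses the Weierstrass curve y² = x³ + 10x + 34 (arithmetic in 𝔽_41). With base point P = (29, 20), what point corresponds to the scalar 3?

Repeated addition: build up to 3P.
2P: tangent at (29, 20): λ = (3·29² + 10)/(2·20) ≡ 32/40. 40⁻¹ ≡ 40 (mod 41) since 40·40 = 1600 ≡ 1, so λ ≡ 32·40 ≡ 9.
  x = λ² - 29 - 29 = 81 - 58 ≡ 23; y = λ·(29 - 23) - 20 ≡ 34. → (23, 34)
3P: (23, 34) + (29, 20). λ = (20 - 34)/(29 - 23) ≡ 27/6 mod 41. 6⁻¹ ≡ 7 (mod 41) since 6·7 = 42 ≡ 1, so λ ≡ 25.
  x = λ² - 23 - 29 = 625 - 52 ≡ 40; y = λ·(23 - 40) - 34 ≡ 33. → (40, 33)

(40, 33)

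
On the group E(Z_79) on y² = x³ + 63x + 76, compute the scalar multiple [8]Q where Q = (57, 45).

(27, 29)

Repeated addition: build up to 8Q.
2Q: tangent at (57, 45): λ = (3·57² + 63)/(2·45) ≡ 14/11. 11⁻¹ ≡ 36 (mod 79), so λ ≡ 14·36 ≡ 30.
  x = λ² - 57 - 57 = 900 - 114 ≡ 75; y = λ·(57 - 75) - 45 ≡ 47. → (75, 47)
3Q: (75, 47) + (57, 45). λ = (45 - 47)/(57 - 75) ≡ 77/61 mod 79. 61⁻¹ ≡ 57 (mod 79), so λ ≡ 44.
  x = λ² - 75 - 57 = 1936 - 132 ≡ 66; y = λ·(75 - 66) - 47 ≡ 33. → (66, 33)
4Q: (66, 33) + (57, 45). λ = (45 - 33)/(57 - 66) ≡ 12/70 mod 79. 70⁻¹ ≡ 35 (mod 79) since 70·35 = 2450 ≡ 1, so λ ≡ 25.
  x = λ² - 66 - 57 = 625 - 123 ≡ 28; y = λ·(66 - 28) - 33 ≡ 48. → (28, 48)
5Q: (28, 48) + (57, 45). λ = (45 - 48)/(57 - 28) ≡ 76/29 mod 79. 29⁻¹ ≡ 30 (mod 79), so λ ≡ 68.
  x = λ² - 28 - 57 = 4624 - 85 ≡ 36; y = λ·(28 - 36) - 48 ≡ 40. → (36, 40)
6Q: (36, 40) + (57, 45). λ = (45 - 40)/(57 - 36) ≡ 5/21 mod 79. 21⁻¹ ≡ 64 (mod 79), so λ ≡ 4.
  x = λ² - 36 - 57 = 16 - 93 ≡ 2; y = λ·(36 - 2) - 40 ≡ 17. → (2, 17)
7Q: (2, 17) + (57, 45). λ = (45 - 17)/(57 - 2) ≡ 28/55 mod 79. 55⁻¹ ≡ 23 (mod 79) since 55·23 = 1265 ≡ 1, so λ ≡ 12.
  x = λ² - 2 - 57 = 144 - 59 ≡ 6; y = λ·(2 - 6) - 17 ≡ 14. → (6, 14)
8Q: (6, 14) + (57, 45). λ = (45 - 14)/(57 - 6) ≡ 31/51 mod 79. 51⁻¹ ≡ 31 (mod 79), so λ ≡ 13.
  x = λ² - 6 - 57 = 169 - 63 ≡ 27; y = λ·(6 - 27) - 14 ≡ 29. → (27, 29)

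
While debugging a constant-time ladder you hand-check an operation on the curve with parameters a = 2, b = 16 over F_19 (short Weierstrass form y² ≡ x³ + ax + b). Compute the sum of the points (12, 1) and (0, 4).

(12, 1) + (0, 4). λ = (4 - 1)/(0 - 12) ≡ 3/7 mod 19. 7⁻¹ ≡ 11 (mod 19), so λ ≡ 14.
  x = λ² - 12 - 0 = 196 - 12 ≡ 13; y = λ·(12 - 13) - 1 ≡ 4. → (13, 4)

(13, 4)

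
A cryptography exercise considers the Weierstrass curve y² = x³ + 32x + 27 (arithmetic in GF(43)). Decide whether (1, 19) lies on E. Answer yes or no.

y² = 19² ≡ 17; x³ + 32x + 27 = 60 ≡ 17 (mod 43). 17 = 17.

yes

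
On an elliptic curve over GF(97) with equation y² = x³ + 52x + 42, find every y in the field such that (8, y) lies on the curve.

x³ + 52x + 42 = 970 ≡ 0 (mod 97).
Only y = 0 satisfies y² ≡ 0.

0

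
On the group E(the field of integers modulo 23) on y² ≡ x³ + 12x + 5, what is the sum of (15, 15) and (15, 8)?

The two points share x = 15 and their y-coordinates satisfy 15 + 8 ≡ 0 (mod 23), so they are inverses. Their sum is 𝒪.

O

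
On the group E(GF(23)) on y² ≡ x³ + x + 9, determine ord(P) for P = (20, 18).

10

2P: tangent at (20, 18): λ = (3·20² + 1)/(2·18) ≡ 5/13. 13⁻¹ ≡ 16 (mod 23), so λ ≡ 5·16 ≡ 11.
  x = λ² - 20 - 20 = 121 - 40 ≡ 12; y = λ·(20 - 12) - 18 ≡ 1. → (12, 1)
3P: (12, 1) + (20, 18). λ = (18 - 1)/(20 - 12) ≡ 17/8 mod 23. 8⁻¹ ≡ 3 (mod 23), so λ ≡ 5.
  x = λ² - 12 - 20 = 25 - 32 ≡ 16; y = λ·(12 - 16) - 1 ≡ 2. → (16, 2)
4P: (16, 2) + (20, 18). λ = (18 - 2)/(20 - 16) ≡ 16/4 mod 23. 4⁻¹ ≡ 6 (mod 23), so λ ≡ 4.
  x = λ² - 16 - 20 = 16 - 36 ≡ 3; y = λ·(16 - 3) - 2 ≡ 4. → (3, 4)
5P: (3, 4) + (20, 18). λ = (18 - 4)/(20 - 3) ≡ 14/17 mod 23. 17⁻¹ ≡ 19 (mod 23) since 17·19 = 323 ≡ 1, so λ ≡ 13.
  x = λ² - 3 - 20 = 169 - 23 ≡ 8; y = λ·(3 - 8) - 4 ≡ 0. → (8, 0)
6P: (8, 0) + (20, 18). λ = (18 - 0)/(20 - 8) ≡ 18/12 mod 23. 12⁻¹ ≡ 2 (mod 23), so λ ≡ 13.
  x = λ² - 8 - 20 = 169 - 28 ≡ 3; y = λ·(8 - 3) - 0 ≡ 19. → (3, 19)
7P: (3, 19) + (20, 18). λ = (18 - 19)/(20 - 3) ≡ 22/17 mod 23. 17⁻¹ ≡ 19 (mod 23) since 17·19 = 323 ≡ 1, so λ ≡ 4.
  x = λ² - 3 - 20 = 16 - 23 ≡ 16; y = λ·(3 - 16) - 19 ≡ 21. → (16, 21)
8P: (16, 21) + (20, 18). λ = (18 - 21)/(20 - 16) ≡ 20/4 mod 23. 4⁻¹ ≡ 6 (mod 23), so λ ≡ 5.
  x = λ² - 16 - 20 = 25 - 36 ≡ 12; y = λ·(16 - 12) - 21 ≡ 22. → (12, 22)
9P: (12, 22) + (20, 18). λ = (18 - 22)/(20 - 12) ≡ 19/8 mod 23. 8⁻¹ ≡ 3 (mod 23) since 8·3 = 24 ≡ 1, so λ ≡ 11.
  x = λ² - 12 - 20 = 121 - 32 ≡ 20; y = λ·(12 - 20) - 22 ≡ 5. → (20, 5)
10P: (20, 5) + (20, 18): same x and y₁ ≡ -y₂, so the sum is ∞.
10P = ∞, so the order is 10.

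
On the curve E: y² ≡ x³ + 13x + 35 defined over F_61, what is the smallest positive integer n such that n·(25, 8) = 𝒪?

2P: tangent at (25, 8): λ = (3·25² + 13)/(2·8) ≡ 58/16. 16⁻¹ ≡ 42 (mod 61), so λ ≡ 58·42 ≡ 57.
  x = λ² - 25 - 25 = 3249 - 50 ≡ 27; y = λ·(25 - 27) - 8 ≡ 0. → (27, 0)
3P: (27, 0) + (25, 8). λ = (8 - 0)/(25 - 27) ≡ 8/59 mod 61. 59⁻¹ ≡ 30 (mod 61), so λ ≡ 57.
  x = λ² - 27 - 25 = 3249 - 52 ≡ 25; y = λ·(27 - 25) - 0 ≡ 53. → (25, 53)
4P: (25, 53) + (25, 8): same x and y₁ ≡ -y₂, so the sum is 𝒪.
4P = 𝒪, so the order is 4.

4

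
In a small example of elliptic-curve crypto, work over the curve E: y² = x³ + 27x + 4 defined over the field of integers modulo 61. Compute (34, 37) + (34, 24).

The two points share x = 34 and their y-coordinates satisfy 37 + 24 ≡ 0 (mod 61), so they are inverses. Their sum is ∞.

O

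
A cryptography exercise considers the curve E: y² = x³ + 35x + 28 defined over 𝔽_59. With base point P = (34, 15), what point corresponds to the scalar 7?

Repeated addition: build up to 7P.
2P: tangent at (34, 15): λ = (3·34² + 35)/(2·15) ≡ 22/30. 30⁻¹ ≡ 2 (mod 59), so λ ≡ 22·2 ≡ 44.
  x = λ² - 34 - 34 = 1936 - 68 ≡ 39; y = λ·(34 - 39) - 15 ≡ 1. → (39, 1)
3P: (39, 1) + (34, 15). λ = (15 - 1)/(34 - 39) ≡ 14/54 mod 59. 54⁻¹ ≡ 47 (mod 59), so λ ≡ 9.
  x = λ² - 39 - 34 = 81 - 73 ≡ 8; y = λ·(39 - 8) - 1 ≡ 42. → (8, 42)
4P: (8, 42) + (34, 15). λ = (15 - 42)/(34 - 8) ≡ 32/26 mod 59. 26⁻¹ ≡ 25 (mod 59), so λ ≡ 33.
  x = λ² - 8 - 34 = 1089 - 42 ≡ 44; y = λ·(8 - 44) - 42 ≡ 9. → (44, 9)
5P: (44, 9) + (34, 15). λ = (15 - 9)/(34 - 44) ≡ 6/49 mod 59. 49⁻¹ ≡ 53 (mod 59), so λ ≡ 23.
  x = λ² - 44 - 34 = 529 - 78 ≡ 38; y = λ·(44 - 38) - 9 ≡ 11. → (38, 11)
6P: (38, 11) + (34, 15). λ = (15 - 11)/(34 - 38) ≡ 4/55 mod 59. 55⁻¹ ≡ 44 (mod 59) since 55·44 = 2420 ≡ 1, so λ ≡ 58.
  x = λ² - 38 - 34 = 3364 - 72 ≡ 47; y = λ·(38 - 47) - 11 ≡ 57. → (47, 57)
7P: (47, 57) + (34, 15). λ = (15 - 57)/(34 - 47) ≡ 17/46 mod 59. 46⁻¹ ≡ 9 (mod 59), so λ ≡ 35.
  x = λ² - 47 - 34 = 1225 - 81 ≡ 23; y = λ·(47 - 23) - 57 ≡ 16. → (23, 16)

(23, 16)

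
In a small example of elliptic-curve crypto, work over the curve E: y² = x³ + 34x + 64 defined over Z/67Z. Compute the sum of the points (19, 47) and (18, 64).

(19, 47) + (18, 64). λ = (64 - 47)/(18 - 19) ≡ 17/66 mod 67. 66⁻¹ ≡ 66 (mod 67) since 66·66 = 4356 ≡ 1, so λ ≡ 50.
  x = λ² - 19 - 18 = 2500 - 37 ≡ 51; y = λ·(19 - 51) - 47 ≡ 28. → (51, 28)

(51, 28)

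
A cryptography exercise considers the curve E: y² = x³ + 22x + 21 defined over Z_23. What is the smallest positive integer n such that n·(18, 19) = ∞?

9

2P: tangent at (18, 19): λ = (3·18² + 22)/(2·19) ≡ 5/15. 15⁻¹ ≡ 20 (mod 23), so λ ≡ 5·20 ≡ 8.
  x = λ² - 18 - 18 = 64 - 36 ≡ 5; y = λ·(18 - 5) - 19 ≡ 16. → (5, 16)
3P: (5, 16) + (18, 19). λ = (19 - 16)/(18 - 5) ≡ 3/13 mod 23. 13⁻¹ ≡ 16 (mod 23), so λ ≡ 2.
  x = λ² - 5 - 18 = 4 - 23 ≡ 4; y = λ·(5 - 4) - 16 ≡ 9. → (4, 9)
4P: (4, 9) + (18, 19). λ = (19 - 9)/(18 - 4) ≡ 10/14 mod 23. 14⁻¹ ≡ 5 (mod 23), so λ ≡ 4.
  x = λ² - 4 - 18 = 16 - 22 ≡ 17; y = λ·(4 - 17) - 9 ≡ 8. → (17, 8)
5P: (17, 8) + (18, 19). λ = (19 - 8)/(18 - 17) ≡ 11/1 mod 23. 1⁻¹ ≡ 1 (mod 23), so λ ≡ 11.
  x = λ² - 17 - 18 = 121 - 35 ≡ 17; y = λ·(17 - 17) - 8 ≡ 15. → (17, 15)
6P: (17, 15) + (18, 19). λ = (19 - 15)/(18 - 17) ≡ 4/1 mod 23. 1⁻¹ ≡ 1 (mod 23) since 1·1 = 1 ≡ 1, so λ ≡ 4.
  x = λ² - 17 - 18 = 16 - 35 ≡ 4; y = λ·(17 - 4) - 15 ≡ 14. → (4, 14)
7P: (4, 14) + (18, 19). λ = (19 - 14)/(18 - 4) ≡ 5/14 mod 23. 14⁻¹ ≡ 5 (mod 23), so λ ≡ 2.
  x = λ² - 4 - 18 = 4 - 22 ≡ 5; y = λ·(4 - 5) - 14 ≡ 7. → (5, 7)
8P: (5, 7) + (18, 19). λ = (19 - 7)/(18 - 5) ≡ 12/13 mod 23. 13⁻¹ ≡ 16 (mod 23), so λ ≡ 8.
  x = λ² - 5 - 18 = 64 - 23 ≡ 18; y = λ·(5 - 18) - 7 ≡ 4. → (18, 4)
9P: (18, 4) + (18, 19): same x and y₁ ≡ -y₂, so the sum is ∞.
9P = ∞, so the order is 9.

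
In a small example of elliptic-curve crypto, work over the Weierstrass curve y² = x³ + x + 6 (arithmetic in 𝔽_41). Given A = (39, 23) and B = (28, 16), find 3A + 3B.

First 3A:
Repeated addition: build up to 3A.
2A: tangent at (39, 23): λ = (3·39² + 1)/(2·23) ≡ 13/5. 5⁻¹ ≡ 33 (mod 41), so λ ≡ 13·33 ≡ 19.
  x = λ² - 39 - 39 = 361 - 78 ≡ 37; y = λ·(39 - 37) - 23 ≡ 15. → (37, 15)
3A: (37, 15) + (39, 23). λ = (23 - 15)/(39 - 37) ≡ 8/2 mod 41. 2⁻¹ ≡ 21 (mod 41), so λ ≡ 4.
  x = λ² - 37 - 39 = 16 - 76 ≡ 22; y = λ·(37 - 22) - 15 ≡ 4. → (22, 4)
3A = (22, 4).
Next 3B:
Repeated addition: build up to 3B.
2B: tangent at (28, 16): λ = (3·28² + 1)/(2·16) ≡ 16/32. 32⁻¹ ≡ 9 (mod 41), so λ ≡ 16·9 ≡ 21.
  x = λ² - 28 - 28 = 441 - 56 ≡ 16; y = λ·(28 - 16) - 16 ≡ 31. → (16, 31)
3B: (16, 31) + (28, 16). λ = (16 - 31)/(28 - 16) ≡ 26/12 mod 41. 12⁻¹ ≡ 24 (mod 41) since 12·24 = 288 ≡ 1, so λ ≡ 9.
  x = λ² - 16 - 28 = 81 - 44 ≡ 37; y = λ·(16 - 37) - 31 ≡ 26. → (37, 26)
3B = (37, 26).
Finally 3A + 3B:
(22, 4) + (37, 26). λ = (26 - 4)/(37 - 22) ≡ 22/15 mod 41. 15⁻¹ ≡ 11 (mod 41) since 15·11 = 165 ≡ 1, so λ ≡ 37.
  x = λ² - 22 - 37 = 1369 - 59 ≡ 39; y = λ·(22 - 39) - 4 ≡ 23. → (39, 23)

(39, 23)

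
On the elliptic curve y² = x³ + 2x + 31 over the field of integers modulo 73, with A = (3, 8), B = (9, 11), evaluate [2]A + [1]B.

(30, 9)

First 2A:
Repeated addition: build up to 2A.
2A: tangent at (3, 8): λ = (3·3² + 2)/(2·8) ≡ 29/16. 16⁻¹ ≡ 32 (mod 73), so λ ≡ 29·32 ≡ 52.
  x = λ² - 3 - 3 = 2704 - 6 ≡ 70; y = λ·(3 - 70) - 8 ≡ 12. → (70, 12)
2A = (70, 12).
Finally 2A + B:
(70, 12) + (9, 11). λ = (11 - 12)/(9 - 70) ≡ 72/12 mod 73. 12⁻¹ ≡ 67 (mod 73), so λ ≡ 6.
  x = λ² - 70 - 9 = 36 - 79 ≡ 30; y = λ·(70 - 30) - 12 ≡ 9. → (30, 9)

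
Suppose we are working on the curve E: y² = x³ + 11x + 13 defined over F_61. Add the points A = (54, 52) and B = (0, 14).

(29, 4)

(54, 52) + (0, 14). λ = (14 - 52)/(0 - 54) ≡ 23/7 mod 61. 7⁻¹ ≡ 35 (mod 61), so λ ≡ 12.
  x = λ² - 54 - 0 = 144 - 54 ≡ 29; y = λ·(54 - 29) - 52 ≡ 4. → (29, 4)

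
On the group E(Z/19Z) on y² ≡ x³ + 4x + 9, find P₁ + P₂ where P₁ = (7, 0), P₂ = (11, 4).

(2, 5)

(7, 0) + (11, 4). λ = (4 - 0)/(11 - 7) ≡ 4/4 mod 19. 4⁻¹ ≡ 5 (mod 19) since 4·5 = 20 ≡ 1, so λ ≡ 1.
  x = λ² - 7 - 11 = 1 - 18 ≡ 2; y = λ·(7 - 2) - 0 ≡ 5. → (2, 5)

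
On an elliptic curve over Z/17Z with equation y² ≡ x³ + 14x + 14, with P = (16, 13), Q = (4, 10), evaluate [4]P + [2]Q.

(7, 9)

First 4P:
Double-and-add on 4 = (100)₂. Start with P = (16, 13) for the leading 1-bit.
double: tangent at (16, 13): λ = (3·16² + 14)/(2·13) ≡ 0/9. 9⁻¹ ≡ 2 (mod 17) since 9·2 = 18 ≡ 1, so λ ≡ 0·2 ≡ 0.
  x = λ² - 16 - 16 = 0 - 32 ≡ 2; y = λ·(16 - 2) - 13 ≡ 4. → (2, 4)
double: tangent at (2, 4): λ = (3·2² + 14)/(2·4) ≡ 9/8. 8⁻¹ ≡ 15 (mod 17), so λ ≡ 9·15 ≡ 16.
  x = λ² - 2 - 2 = 256 - 4 ≡ 14; y = λ·(2 - 14) - 4 ≡ 8. → (14, 8)
4P = (14, 8).
Next 2Q:
Repeated addition: build up to 2Q.
2Q: tangent at (4, 10): λ = (3·4² + 14)/(2·10) ≡ 11/3. 3⁻¹ ≡ 6 (mod 17) since 3·6 = 18 ≡ 1, so λ ≡ 11·6 ≡ 15.
  x = λ² - 4 - 4 = 225 - 8 ≡ 13; y = λ·(4 - 13) - 10 ≡ 8. → (13, 8)
2Q = (13, 8).
Finally 4P + 2Q:
(14, 8) + (13, 8). λ = (8 - 8)/(13 - 14) ≡ 0/16 mod 17. 16⁻¹ ≡ 16 (mod 17), so λ ≡ 0.
  x = λ² - 14 - 13 = 0 - 27 ≡ 7; y = λ·(14 - 7) - 8 ≡ 9. → (7, 9)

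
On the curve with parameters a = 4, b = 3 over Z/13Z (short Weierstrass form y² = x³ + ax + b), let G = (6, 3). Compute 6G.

Double-and-add on 6 = (110)₂. Start with G = (6, 3) for the leading 1-bit.
double: tangent at (6, 3): λ = (3·6² + 4)/(2·3) ≡ 8/6. 6⁻¹ ≡ 11 (mod 13), so λ ≡ 8·11 ≡ 10.
  x = λ² - 6 - 6 = 100 - 12 ≡ 10; y = λ·(6 - 10) - 3 ≡ 9. → (10, 9)
add G: (10, 9) + (6, 3). λ = (3 - 9)/(6 - 10) ≡ 7/9 mod 13. 9⁻¹ ≡ 3 (mod 13), so λ ≡ 8.
  x = λ² - 10 - 6 = 64 - 16 ≡ 9; y = λ·(10 - 9) - 9 ≡ 12. → (9, 12)
double: tangent at (9, 12): λ = (3·9² + 4)/(2·12) ≡ 0/11. 11⁻¹ ≡ 6 (mod 13), so λ ≡ 0·6 ≡ 0.
  x = λ² - 9 - 9 = 0 - 18 ≡ 8; y = λ·(9 - 8) - 12 ≡ 1. → (8, 1)

(8, 1)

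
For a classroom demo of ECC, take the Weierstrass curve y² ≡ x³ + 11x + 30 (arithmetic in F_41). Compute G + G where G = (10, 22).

tangent at (10, 22): λ = (3·10² + 11)/(2·22) ≡ 24/3. 3⁻¹ ≡ 14 (mod 41), so λ ≡ 24·14 ≡ 8.
  x = λ² - 10 - 10 = 64 - 20 ≡ 3; y = λ·(10 - 3) - 22 ≡ 34. → (3, 34)

(3, 34)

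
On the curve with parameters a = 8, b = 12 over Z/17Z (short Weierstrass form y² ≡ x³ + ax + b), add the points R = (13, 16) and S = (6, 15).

(13, 16) + (6, 15). λ = (15 - 16)/(6 - 13) ≡ 16/10 mod 17. 10⁻¹ ≡ 12 (mod 17), so λ ≡ 5.
  x = λ² - 13 - 6 = 25 - 19 ≡ 6; y = λ·(13 - 6) - 16 ≡ 2. → (6, 2)

(6, 2)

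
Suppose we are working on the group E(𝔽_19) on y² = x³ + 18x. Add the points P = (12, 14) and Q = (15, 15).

(12, 14) + (15, 15). λ = (15 - 14)/(15 - 12) ≡ 1/3 mod 19. 3⁻¹ ≡ 13 (mod 19) since 3·13 = 39 ≡ 1, so λ ≡ 13.
  x = λ² - 12 - 15 = 169 - 27 ≡ 9; y = λ·(12 - 9) - 14 ≡ 6. → (9, 6)

(9, 6)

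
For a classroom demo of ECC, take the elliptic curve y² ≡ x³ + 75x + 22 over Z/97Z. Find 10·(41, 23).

(83, 37)

Write P = (41, 23).
Repeated addition: build up to 10P.
2P: tangent at (41, 23): λ = (3·41² + 75)/(2·23) ≡ 74/46. 46⁻¹ ≡ 19 (mod 97), so λ ≡ 74·19 ≡ 48.
  x = λ² - 41 - 41 = 2304 - 82 ≡ 88; y = λ·(41 - 88) - 23 ≡ 49. → (88, 49)
3P: (88, 49) + (41, 23). λ = (23 - 49)/(41 - 88) ≡ 71/50 mod 97. 50⁻¹ ≡ 33 (mod 97), so λ ≡ 15.
  x = λ² - 88 - 41 = 225 - 129 ≡ 96; y = λ·(88 - 96) - 49 ≡ 25. → (96, 25)
4P: (96, 25) + (41, 23). λ = (23 - 25)/(41 - 96) ≡ 95/42 mod 97. 42⁻¹ ≡ 67 (mod 97), so λ ≡ 60.
  x = λ² - 96 - 41 = 3600 - 137 ≡ 68; y = λ·(96 - 68) - 25 ≡ 6. → (68, 6)
5P: (68, 6) + (41, 23). λ = (23 - 6)/(41 - 68) ≡ 17/70 mod 97. 70⁻¹ ≡ 79 (mod 97) since 70·79 = 5530 ≡ 1, so λ ≡ 82.
  x = λ² - 68 - 41 = 6724 - 109 ≡ 19; y = λ·(68 - 19) - 6 ≡ 35. → (19, 35)
6P: (19, 35) + (41, 23). λ = (23 - 35)/(41 - 19) ≡ 85/22 mod 97. 22⁻¹ ≡ 75 (mod 97), so λ ≡ 70.
  x = λ² - 19 - 41 = 4900 - 60 ≡ 87; y = λ·(19 - 87) - 35 ≡ 55. → (87, 55)
7P: (87, 55) + (41, 23). λ = (23 - 55)/(41 - 87) ≡ 65/51 mod 97. 51⁻¹ ≡ 78 (mod 97) since 51·78 = 3978 ≡ 1, so λ ≡ 26.
  x = λ² - 87 - 41 = 676 - 128 ≡ 63; y = λ·(87 - 63) - 55 ≡ 84. → (63, 84)
8P: (63, 84) + (41, 23). λ = (23 - 84)/(41 - 63) ≡ 36/75 mod 97. 75⁻¹ ≡ 22 (mod 97), so λ ≡ 16.
  x = λ² - 63 - 41 = 256 - 104 ≡ 55; y = λ·(63 - 55) - 84 ≡ 44. → (55, 44)
9P: (55, 44) + (41, 23). λ = (23 - 44)/(41 - 55) ≡ 76/83 mod 97. 83⁻¹ ≡ 90 (mod 97), so λ ≡ 50.
  x = λ² - 55 - 41 = 2500 - 96 ≡ 76; y = λ·(55 - 76) - 44 ≡ 70. → (76, 70)
10P: (76, 70) + (41, 23). λ = (23 - 70)/(41 - 76) ≡ 50/62 mod 97. 62⁻¹ ≡ 36 (mod 97), so λ ≡ 54.
  x = λ² - 76 - 41 = 2916 - 117 ≡ 83; y = λ·(76 - 83) - 70 ≡ 37. → (83, 37)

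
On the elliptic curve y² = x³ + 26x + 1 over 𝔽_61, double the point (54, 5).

tangent at (54, 5): λ = (3·54² + 26)/(2·5) ≡ 51/10. 10⁻¹ ≡ 55 (mod 61) since 10·55 = 550 ≡ 1, so λ ≡ 51·55 ≡ 60.
  x = λ² - 54 - 54 = 3600 - 108 ≡ 15; y = λ·(54 - 15) - 5 ≡ 17. → (15, 17)

(15, 17)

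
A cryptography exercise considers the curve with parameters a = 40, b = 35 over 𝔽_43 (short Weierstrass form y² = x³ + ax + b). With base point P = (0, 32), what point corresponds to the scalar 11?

(33, 21)

Repeated addition: build up to 11P.
2P: tangent at (0, 32): λ = (3·0² + 40)/(2·32) ≡ 40/21. 21⁻¹ ≡ 41 (mod 43), so λ ≡ 40·41 ≡ 6.
  x = λ² - 0 - 0 = 36 - 0 ≡ 36; y = λ·(0 - 36) - 32 ≡ 10. → (36, 10)
3P: (36, 10) + (0, 32). λ = (32 - 10)/(0 - 36) ≡ 22/7 mod 43. 7⁻¹ ≡ 37 (mod 43) since 7·37 = 259 ≡ 1, so λ ≡ 40.
  x = λ² - 36 - 0 = 1600 - 36 ≡ 16; y = λ·(36 - 16) - 10 ≡ 16. → (16, 16)
4P: (16, 16) + (0, 32). λ = (32 - 16)/(0 - 16) ≡ 16/27 mod 43. 27⁻¹ ≡ 8 (mod 43) since 27·8 = 216 ≡ 1, so λ ≡ 42.
  x = λ² - 16 - 0 = 1764 - 16 ≡ 28; y = λ·(16 - 28) - 16 ≡ 39. → (28, 39)
5P: (28, 39) + (0, 32). λ = (32 - 39)/(0 - 28) ≡ 36/15 mod 43. 15⁻¹ ≡ 23 (mod 43) since 15·23 = 345 ≡ 1, so λ ≡ 11.
  x = λ² - 28 - 0 = 121 - 28 ≡ 7; y = λ·(28 - 7) - 39 ≡ 20. → (7, 20)
6P: (7, 20) + (0, 32). λ = (32 - 20)/(0 - 7) ≡ 12/36 mod 43. 36⁻¹ ≡ 6 (mod 43) since 36·6 = 216 ≡ 1, so λ ≡ 29.
  x = λ² - 7 - 0 = 841 - 7 ≡ 17; y = λ·(7 - 17) - 20 ≡ 34. → (17, 34)
7P: (17, 34) + (0, 32). λ = (32 - 34)/(0 - 17) ≡ 41/26 mod 43. 26⁻¹ ≡ 5 (mod 43) since 26·5 = 130 ≡ 1, so λ ≡ 33.
  x = λ² - 17 - 0 = 1089 - 17 ≡ 40; y = λ·(17 - 40) - 34 ≡ 24. → (40, 24)
8P: (40, 24) + (0, 32). λ = (32 - 24)/(0 - 40) ≡ 8/3 mod 43. 3⁻¹ ≡ 29 (mod 43), so λ ≡ 17.
  x = λ² - 40 - 0 = 289 - 40 ≡ 34; y = λ·(40 - 34) - 24 ≡ 35. → (34, 35)
9P: (34, 35) + (0, 32). λ = (32 - 35)/(0 - 34) ≡ 40/9 mod 43. 9⁻¹ ≡ 24 (mod 43), so λ ≡ 14.
  x = λ² - 34 - 0 = 196 - 34 ≡ 33; y = λ·(34 - 33) - 35 ≡ 22. → (33, 22)
10P: (33, 22) + (0, 32). λ = (32 - 22)/(0 - 33) ≡ 10/10 mod 43. 10⁻¹ ≡ 13 (mod 43), so λ ≡ 1.
  x = λ² - 33 - 0 = 1 - 33 ≡ 11; y = λ·(33 - 11) - 22 ≡ 0. → (11, 0)
11P: (11, 0) + (0, 32). λ = (32 - 0)/(0 - 11) ≡ 32/32 mod 43. 32⁻¹ ≡ 39 (mod 43), so λ ≡ 1.
  x = λ² - 11 - 0 = 1 - 11 ≡ 33; y = λ·(11 - 33) - 0 ≡ 21. → (33, 21)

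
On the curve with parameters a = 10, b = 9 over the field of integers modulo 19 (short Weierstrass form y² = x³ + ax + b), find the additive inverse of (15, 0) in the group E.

(15, 0)

-(15, 0) = (15, -0 mod 19) = (15, 0).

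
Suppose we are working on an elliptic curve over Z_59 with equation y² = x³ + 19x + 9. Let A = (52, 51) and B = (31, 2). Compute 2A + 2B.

First 2A:
Repeated addition: build up to 2A.
2A: tangent at (52, 51): λ = (3·52² + 19)/(2·51) ≡ 48/43. 43⁻¹ ≡ 11 (mod 59), so λ ≡ 48·11 ≡ 56.
  x = λ² - 52 - 52 = 3136 - 104 ≡ 23; y = λ·(52 - 23) - 51 ≡ 39. → (23, 39)
2A = (23, 39).
Next 2B:
Repeated addition: build up to 2B.
2B: tangent at (31, 2): λ = (3·31² + 19)/(2·2) ≡ 11/4. 4⁻¹ ≡ 15 (mod 59) since 4·15 = 60 ≡ 1, so λ ≡ 11·15 ≡ 47.
  x = λ² - 31 - 31 = 2209 - 62 ≡ 23; y = λ·(31 - 23) - 2 ≡ 20. → (23, 20)
2B = (23, 20).
Finally 2A + 2B:
(23, 39) + (23, 20): same x and y₁ ≡ -y₂, so the sum is ∞.

O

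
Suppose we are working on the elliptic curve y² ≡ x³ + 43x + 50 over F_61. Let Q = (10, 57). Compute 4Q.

(13, 0)

Double-and-add on 4 = (100)₂. Start with Q = (10, 57) for the leading 1-bit.
double: tangent at (10, 57): λ = (3·10² + 43)/(2·57) ≡ 38/53. 53⁻¹ ≡ 38 (mod 61), so λ ≡ 38·38 ≡ 41.
  x = λ² - 10 - 10 = 1681 - 20 ≡ 14; y = λ·(10 - 14) - 57 ≡ 23. → (14, 23)
double: tangent at (14, 23): λ = (3·14² + 43)/(2·23) ≡ 21/46. 46⁻¹ ≡ 4 (mod 61) since 46·4 = 184 ≡ 1, so λ ≡ 21·4 ≡ 23.
  x = λ² - 14 - 14 = 529 - 28 ≡ 13; y = λ·(14 - 13) - 23 ≡ 0. → (13, 0)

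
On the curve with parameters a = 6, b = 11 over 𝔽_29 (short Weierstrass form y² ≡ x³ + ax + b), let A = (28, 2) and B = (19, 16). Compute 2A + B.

(18, 21)

First 2A:
Repeated addition: build up to 2A.
2A: tangent at (28, 2): λ = (3·28² + 6)/(2·2) ≡ 9/4. 4⁻¹ ≡ 22 (mod 29) since 4·22 = 88 ≡ 1, so λ ≡ 9·22 ≡ 24.
  x = λ² - 28 - 28 = 576 - 56 ≡ 27; y = λ·(28 - 27) - 2 ≡ 22. → (27, 22)
2A = (27, 22).
Finally 2A + B:
(27, 22) + (19, 16). λ = (16 - 22)/(19 - 27) ≡ 23/21 mod 29. 21⁻¹ ≡ 18 (mod 29), so λ ≡ 8.
  x = λ² - 27 - 19 = 64 - 46 ≡ 18; y = λ·(27 - 18) - 22 ≡ 21. → (18, 21)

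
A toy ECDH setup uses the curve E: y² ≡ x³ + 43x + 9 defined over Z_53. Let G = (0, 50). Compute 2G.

(44, 18)

tangent at (0, 50): λ = (3·0² + 43)/(2·50) ≡ 43/47. 47⁻¹ ≡ 44 (mod 53), so λ ≡ 43·44 ≡ 37.
  x = λ² - 0 - 0 = 1369 - 0 ≡ 44; y = λ·(0 - 44) - 50 ≡ 18. → (44, 18)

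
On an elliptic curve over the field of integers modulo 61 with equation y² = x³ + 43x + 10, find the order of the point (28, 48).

9

2P: tangent at (28, 48): λ = (3·28² + 43)/(2·48) ≡ 16/35. 35⁻¹ ≡ 7 (mod 61) since 35·7 = 245 ≡ 1, so λ ≡ 16·7 ≡ 51.
  x = λ² - 28 - 28 = 2601 - 56 ≡ 44; y = λ·(28 - 44) - 48 ≡ 51. → (44, 51)
3P: (44, 51) + (28, 48). λ = (48 - 51)/(28 - 44) ≡ 58/45 mod 61. 45⁻¹ ≡ 19 (mod 61) since 45·19 = 855 ≡ 1, so λ ≡ 4.
  x = λ² - 44 - 28 = 16 - 72 ≡ 5; y = λ·(44 - 5) - 51 ≡ 44. → (5, 44)
4P: (5, 44) + (28, 48). λ = (48 - 44)/(28 - 5) ≡ 4/23 mod 61. 23⁻¹ ≡ 8 (mod 61), so λ ≡ 32.
  x = λ² - 5 - 28 = 1024 - 33 ≡ 15; y = λ·(5 - 15) - 44 ≡ 2. → (15, 2)
5P: (15, 2) + (28, 48). λ = (48 - 2)/(28 - 15) ≡ 46/13 mod 61. 13⁻¹ ≡ 47 (mod 61) since 13·47 = 611 ≡ 1, so λ ≡ 27.
  x = λ² - 15 - 28 = 729 - 43 ≡ 15; y = λ·(15 - 15) - 2 ≡ 59. → (15, 59)
6P: (15, 59) + (28, 48). λ = (48 - 59)/(28 - 15) ≡ 50/13 mod 61. 13⁻¹ ≡ 47 (mod 61) since 13·47 = 611 ≡ 1, so λ ≡ 32.
  x = λ² - 15 - 28 = 1024 - 43 ≡ 5; y = λ·(15 - 5) - 59 ≡ 17. → (5, 17)
7P: (5, 17) + (28, 48). λ = (48 - 17)/(28 - 5) ≡ 31/23 mod 61. 23⁻¹ ≡ 8 (mod 61) since 23·8 = 184 ≡ 1, so λ ≡ 4.
  x = λ² - 5 - 28 = 16 - 33 ≡ 44; y = λ·(5 - 44) - 17 ≡ 10. → (44, 10)
8P: (44, 10) + (28, 48). λ = (48 - 10)/(28 - 44) ≡ 38/45 mod 61. 45⁻¹ ≡ 19 (mod 61), so λ ≡ 51.
  x = λ² - 44 - 28 = 2601 - 72 ≡ 28; y = λ·(44 - 28) - 10 ≡ 13. → (28, 13)
9P: (28, 13) + (28, 48): same x and y₁ ≡ -y₂, so the sum is ∞.
9P = ∞, so the order is 9.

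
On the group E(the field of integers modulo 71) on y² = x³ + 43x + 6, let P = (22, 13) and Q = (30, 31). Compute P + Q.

(64, 70)

(22, 13) + (30, 31). λ = (31 - 13)/(30 - 22) ≡ 18/8 mod 71. 8⁻¹ ≡ 9 (mod 71) since 8·9 = 72 ≡ 1, so λ ≡ 20.
  x = λ² - 22 - 30 = 400 - 52 ≡ 64; y = λ·(22 - 64) - 13 ≡ 70. → (64, 70)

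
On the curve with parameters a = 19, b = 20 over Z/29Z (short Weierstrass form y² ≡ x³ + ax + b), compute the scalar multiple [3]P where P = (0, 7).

Repeated addition: build up to 3P.
2P: tangent at (0, 7): λ = (3·0² + 19)/(2·7) ≡ 19/14. 14⁻¹ ≡ 27 (mod 29), so λ ≡ 19·27 ≡ 20.
  x = λ² - 0 - 0 = 400 - 0 ≡ 23; y = λ·(0 - 23) - 7 ≡ 26. → (23, 26)
3P: (23, 26) + (0, 7). λ = (7 - 26)/(0 - 23) ≡ 10/6 mod 29. 6⁻¹ ≡ 5 (mod 29), so λ ≡ 21.
  x = λ² - 23 - 0 = 441 - 23 ≡ 12; y = λ·(23 - 12) - 26 ≡ 2. → (12, 2)

(12, 2)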